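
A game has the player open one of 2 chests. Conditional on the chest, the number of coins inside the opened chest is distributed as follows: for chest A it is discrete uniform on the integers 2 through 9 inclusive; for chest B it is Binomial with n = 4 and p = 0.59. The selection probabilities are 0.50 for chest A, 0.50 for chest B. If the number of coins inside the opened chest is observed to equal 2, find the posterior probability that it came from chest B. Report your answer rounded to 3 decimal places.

Likelihoods P(X=2 | ·): A: 0.125; B: 0.351094.
Posterior ∝ prior × likelihood. Numerator for B: 0.5·0.351094 = 0.175547.
Normalizing constant: 0.5·0.125 + 0.5·0.351094 = 0.238047.
P(B | observation) = 0.175547 / 0.238047 = 0.737447.

0.737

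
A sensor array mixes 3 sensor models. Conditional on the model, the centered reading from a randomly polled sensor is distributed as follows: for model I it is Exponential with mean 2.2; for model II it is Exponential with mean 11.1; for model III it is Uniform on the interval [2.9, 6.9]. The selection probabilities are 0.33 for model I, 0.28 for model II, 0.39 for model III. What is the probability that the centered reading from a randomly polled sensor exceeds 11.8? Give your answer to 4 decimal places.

Conditional on each model, P(X > 11.8): I: 0.00468384; II: 0.345396; III: 0.
By total probability, P(X > 11.8) = 0.33·0.00468384 + 0.28·0.345396 + 0.39·0 = 0.0982566.

0.0983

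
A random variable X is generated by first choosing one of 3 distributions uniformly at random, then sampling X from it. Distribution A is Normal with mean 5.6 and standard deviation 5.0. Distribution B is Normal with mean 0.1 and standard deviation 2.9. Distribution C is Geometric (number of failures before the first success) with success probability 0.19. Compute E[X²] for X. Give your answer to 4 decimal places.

For each component E[X²] = Var + (mean)², giving A: 56.36; B: 8.42; C: 40.6122.
Overall E[X²] = 0.333333·56.36 + 0.333333·8.42 + 0.333333·40.6122 = 35.1307.

35.1307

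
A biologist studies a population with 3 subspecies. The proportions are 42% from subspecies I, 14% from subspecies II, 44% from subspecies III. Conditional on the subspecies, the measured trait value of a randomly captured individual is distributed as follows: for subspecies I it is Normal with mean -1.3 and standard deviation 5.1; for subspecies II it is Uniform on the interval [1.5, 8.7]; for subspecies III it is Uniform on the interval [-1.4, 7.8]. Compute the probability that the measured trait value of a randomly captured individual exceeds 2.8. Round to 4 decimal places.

0.4424

Conditional on each subspecies, P(X > 2.8): I: 0.210721; II: 0.819444; III: 0.543478.
By total probability, P(X > 2.8) = 0.42·0.210721 + 0.14·0.819444 + 0.44·0.543478 = 0.442356.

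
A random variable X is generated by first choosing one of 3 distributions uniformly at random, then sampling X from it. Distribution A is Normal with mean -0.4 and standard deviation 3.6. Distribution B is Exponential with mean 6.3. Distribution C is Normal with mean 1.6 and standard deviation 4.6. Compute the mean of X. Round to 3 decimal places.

2.500

Component means — A: -0.4; B: 6.3; C: 1.6.
E[X] = 0.333333·-0.4 + 0.333333·6.3 + 0.333333·1.6 = 2.5.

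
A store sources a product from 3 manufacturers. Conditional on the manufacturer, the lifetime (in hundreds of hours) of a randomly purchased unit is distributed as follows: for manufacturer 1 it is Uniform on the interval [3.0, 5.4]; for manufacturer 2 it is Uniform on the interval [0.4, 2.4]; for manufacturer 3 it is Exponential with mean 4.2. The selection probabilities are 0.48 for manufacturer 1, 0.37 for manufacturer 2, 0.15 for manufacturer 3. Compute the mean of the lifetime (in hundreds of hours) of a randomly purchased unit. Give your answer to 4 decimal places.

3.1640

Component means — 1: 4.2; 2: 1.4; 3: 4.2.
E[X] = 0.48·4.2 + 0.37·1.4 + 0.15·4.2 = 3.164.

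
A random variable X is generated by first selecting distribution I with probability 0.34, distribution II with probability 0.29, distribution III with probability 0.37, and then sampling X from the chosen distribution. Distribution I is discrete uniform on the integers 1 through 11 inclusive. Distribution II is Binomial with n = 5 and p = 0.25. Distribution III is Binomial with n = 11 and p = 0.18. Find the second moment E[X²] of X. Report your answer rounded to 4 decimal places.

18.4163

For each component E[X²] = Var + (mean)², giving I: 46; II: 2.5; III: 5.544.
Overall E[X²] = 0.34·46 + 0.29·2.5 + 0.37·5.544 = 18.4163.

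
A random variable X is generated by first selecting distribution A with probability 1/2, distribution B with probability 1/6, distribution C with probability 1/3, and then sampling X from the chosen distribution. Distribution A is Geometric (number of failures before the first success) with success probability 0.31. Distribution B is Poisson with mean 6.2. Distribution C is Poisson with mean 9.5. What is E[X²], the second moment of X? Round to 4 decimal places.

For each component E[X²] = Var + (mean)², giving A: 12.1342; B: 44.64; C: 99.75.
Overall E[X²] = 0.5·12.1342 + 0.166667·44.64 + 0.333333·99.75 = 46.7571.

46.7571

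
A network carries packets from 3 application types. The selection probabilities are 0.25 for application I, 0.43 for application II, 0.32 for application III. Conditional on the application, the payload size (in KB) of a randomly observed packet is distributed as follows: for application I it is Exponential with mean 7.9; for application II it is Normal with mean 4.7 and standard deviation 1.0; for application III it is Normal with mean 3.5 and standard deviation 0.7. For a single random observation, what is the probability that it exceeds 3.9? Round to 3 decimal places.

0.582

Conditional on each application, P(X > 3.9): I: 0.610382; II: 0.788145; III: 0.283855.
By total probability, P(X > 3.9) = 0.25·0.610382 + 0.43·0.788145 + 0.32·0.283855 = 0.582331.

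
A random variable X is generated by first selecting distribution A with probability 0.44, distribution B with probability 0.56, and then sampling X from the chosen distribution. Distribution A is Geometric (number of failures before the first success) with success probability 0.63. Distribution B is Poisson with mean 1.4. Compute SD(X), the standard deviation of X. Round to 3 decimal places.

Per component, A: μ=0.587302, E[X²]=1.27715; B: μ=1.4, E[X²]=3.36.
E[X] = 0.44·0.587302 + 0.56·1.4 = 1.04241.
E[X²] = 0.44·1.27715 + 0.56·3.36 = 2.44355.
Var(X) = E[X²] − (E[X])² = 2.44355 − 1.08662 = 1.35692.
SD(X) = √1.35692 = 1.16487.

1.165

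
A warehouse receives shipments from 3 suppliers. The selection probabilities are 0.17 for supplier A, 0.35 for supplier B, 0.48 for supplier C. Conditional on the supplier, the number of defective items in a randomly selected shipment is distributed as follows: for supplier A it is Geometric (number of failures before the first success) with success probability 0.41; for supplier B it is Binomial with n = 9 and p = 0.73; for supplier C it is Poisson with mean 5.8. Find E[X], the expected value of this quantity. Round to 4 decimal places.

5.3281

Component means — A: 1.43902; B: 6.57; C: 5.8.
E[X] = 0.17·1.43902 + 0.35·6.57 + 0.48·5.8 = 5.32813.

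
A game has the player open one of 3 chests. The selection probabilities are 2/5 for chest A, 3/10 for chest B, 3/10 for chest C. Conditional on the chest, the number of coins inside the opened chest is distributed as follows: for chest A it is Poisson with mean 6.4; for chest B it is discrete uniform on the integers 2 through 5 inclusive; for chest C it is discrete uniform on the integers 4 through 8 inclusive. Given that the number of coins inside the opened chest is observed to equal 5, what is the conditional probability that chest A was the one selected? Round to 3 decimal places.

Likelihoods P(X=5 | ·): A: 0.148674; B: 0.25; C: 0.2.
Posterior ∝ prior × likelihood. Numerator for A: 0.4·0.148674 = 0.0594695.
Normalizing constant: 0.4·0.148674 + 0.3·0.25 + 0.3·0.2 = 0.194469.
P(A | observation) = 0.0594695 / 0.194469 = 0.305804.

0.306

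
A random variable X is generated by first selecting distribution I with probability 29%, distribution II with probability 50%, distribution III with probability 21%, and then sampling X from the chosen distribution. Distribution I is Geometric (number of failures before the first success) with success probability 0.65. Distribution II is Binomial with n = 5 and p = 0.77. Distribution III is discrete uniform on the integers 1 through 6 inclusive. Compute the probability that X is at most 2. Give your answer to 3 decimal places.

0.389

Conditional on each component, P(X ≤ 2): I: 0.957125; II: 0.0835557; III: 0.333333.
By total probability, P(X ≤ 2) = 0.29·0.957125 + 0.5·0.0835557 + 0.21·0.333333 = 0.389344.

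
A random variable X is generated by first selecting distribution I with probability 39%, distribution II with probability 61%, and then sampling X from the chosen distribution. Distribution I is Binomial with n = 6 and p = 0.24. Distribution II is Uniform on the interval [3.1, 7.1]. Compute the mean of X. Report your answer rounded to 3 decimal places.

Component means — I: 1.44; II: 5.1.
E[X] = 0.39·1.44 + 0.61·5.1 = 3.6726.

3.673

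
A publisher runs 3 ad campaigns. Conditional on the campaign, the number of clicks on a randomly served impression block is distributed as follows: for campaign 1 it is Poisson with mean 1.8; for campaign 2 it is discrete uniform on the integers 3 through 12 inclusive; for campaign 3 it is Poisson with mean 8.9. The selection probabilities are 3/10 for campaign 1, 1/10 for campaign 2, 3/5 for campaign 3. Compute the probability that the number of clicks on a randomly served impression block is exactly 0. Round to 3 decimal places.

0.050

Conditional on each campaign, P(X = 0): 1: 0.165299; 2: 0; 3: 0.000136389.
By total probability, P(X = 0) = 0.3·0.165299 + 0.1·0 + 0.6·0.000136389 = 0.0496715.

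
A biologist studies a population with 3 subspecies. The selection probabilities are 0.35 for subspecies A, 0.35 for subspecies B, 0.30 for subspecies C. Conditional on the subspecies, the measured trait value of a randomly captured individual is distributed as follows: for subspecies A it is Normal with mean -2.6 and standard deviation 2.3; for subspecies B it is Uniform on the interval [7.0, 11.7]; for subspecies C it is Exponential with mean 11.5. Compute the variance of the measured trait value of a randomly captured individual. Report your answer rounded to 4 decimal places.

81.0245

Per component, A: μ=-2.6, E[X²]=12.05; B: μ=9.35, E[X²]=89.2633; C: μ=11.5, E[X²]=264.5.
E[X] = 0.35·-2.6 + 0.35·9.35 + 0.3·11.5 = 5.8125.
E[X²] = 0.35·12.05 + 0.35·89.2633 + 0.3·264.5 = 114.81.
Var(X) = E[X²] − (E[X])² = 114.81 − 33.7852 = 81.0245.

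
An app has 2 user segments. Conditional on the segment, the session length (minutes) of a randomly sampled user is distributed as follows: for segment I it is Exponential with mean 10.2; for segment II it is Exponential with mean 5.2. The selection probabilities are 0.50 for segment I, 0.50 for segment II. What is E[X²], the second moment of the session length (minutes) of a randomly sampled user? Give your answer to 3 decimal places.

For each component E[X²] = Var + (mean)², giving I: 208.08; II: 54.08.
Overall E[X²] = 0.5·208.08 + 0.5·54.08 = 131.08.

131.080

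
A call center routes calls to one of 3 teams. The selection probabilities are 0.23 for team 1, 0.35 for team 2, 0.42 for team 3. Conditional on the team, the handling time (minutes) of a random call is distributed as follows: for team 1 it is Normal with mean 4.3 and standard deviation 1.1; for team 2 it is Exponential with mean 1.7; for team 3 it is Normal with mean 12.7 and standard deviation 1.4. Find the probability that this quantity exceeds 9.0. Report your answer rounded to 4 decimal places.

0.4200

Conditional on each team, P(X > 9.0): 1: 9.65483e-06; 2: 0.00502104; 3: 0.99589.
By total probability, P(X > 9.0) = 0.23·9.65483e-06 + 0.35·0.00502104 + 0.42·0.99589 = 0.420033.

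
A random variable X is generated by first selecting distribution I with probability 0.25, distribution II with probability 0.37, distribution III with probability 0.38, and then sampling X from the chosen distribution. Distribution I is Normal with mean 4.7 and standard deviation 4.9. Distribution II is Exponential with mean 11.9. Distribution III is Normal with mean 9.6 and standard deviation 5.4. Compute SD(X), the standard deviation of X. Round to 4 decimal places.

Per component, I: μ=4.7, E[X²]=46.1; II: μ=11.9, E[X²]=283.22; III: μ=9.6, E[X²]=121.32.
E[X] = 0.25·4.7 + 0.37·11.9 + 0.38·9.6 = 9.226.
E[X²] = 0.25·46.1 + 0.37·283.22 + 0.38·121.32 = 162.418.
Var(X) = E[X²] − (E[X])² = 162.418 − 85.1191 = 77.2989.
SD(X) = √77.2989 = 8.79198.

8.7920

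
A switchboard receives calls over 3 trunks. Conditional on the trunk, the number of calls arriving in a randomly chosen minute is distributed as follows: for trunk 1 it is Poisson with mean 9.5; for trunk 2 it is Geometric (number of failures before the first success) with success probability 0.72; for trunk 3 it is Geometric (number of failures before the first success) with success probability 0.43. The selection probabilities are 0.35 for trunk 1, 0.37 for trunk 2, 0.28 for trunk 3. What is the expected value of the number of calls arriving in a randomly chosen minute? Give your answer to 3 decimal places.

3.840

Component means — 1: 9.5; 2: 0.388889; 3: 1.32558.
E[X] = 0.35·9.5 + 0.37·0.388889 + 0.28·1.32558 = 3.84005.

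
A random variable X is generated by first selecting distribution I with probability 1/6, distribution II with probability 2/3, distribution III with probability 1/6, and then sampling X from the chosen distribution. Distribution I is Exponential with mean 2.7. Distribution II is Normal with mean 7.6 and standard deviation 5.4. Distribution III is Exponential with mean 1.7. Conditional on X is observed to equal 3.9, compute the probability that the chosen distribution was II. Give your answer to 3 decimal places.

0.614

Likelihoods f(3.9 | ·): I: 0.0873619; II: 0.0584212; III: 0.0593237.
Posterior ∝ prior × likelihood. Numerator for II: 0.666667·0.0584212 = 0.0389475.
Normalizing constant: 0.166667·0.0873619 + 0.666667·0.0584212 + 0.166667·0.0593237 = 0.0633951.
P(II | observation) = 0.0389475 / 0.0633951 = 0.614361.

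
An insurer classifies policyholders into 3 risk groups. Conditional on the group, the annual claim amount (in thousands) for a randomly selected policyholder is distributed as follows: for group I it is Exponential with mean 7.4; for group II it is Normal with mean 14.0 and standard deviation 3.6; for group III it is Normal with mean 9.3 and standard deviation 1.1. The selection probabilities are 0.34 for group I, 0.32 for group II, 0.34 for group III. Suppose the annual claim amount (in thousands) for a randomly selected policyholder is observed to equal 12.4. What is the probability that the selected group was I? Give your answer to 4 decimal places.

Likelihoods f(12.4 | ·): I: 0.0252948; II: 0.100396; III: 0.00683757.
Posterior ∝ prior × likelihood. Numerator for I: 0.34·0.0252948 = 0.00860024.
Normalizing constant: 0.34·0.0252948 + 0.32·0.100396 + 0.34·0.00683757 = 0.0430516.
P(I | observation) = 0.00860024 / 0.0430516 = 0.199766.

0.1998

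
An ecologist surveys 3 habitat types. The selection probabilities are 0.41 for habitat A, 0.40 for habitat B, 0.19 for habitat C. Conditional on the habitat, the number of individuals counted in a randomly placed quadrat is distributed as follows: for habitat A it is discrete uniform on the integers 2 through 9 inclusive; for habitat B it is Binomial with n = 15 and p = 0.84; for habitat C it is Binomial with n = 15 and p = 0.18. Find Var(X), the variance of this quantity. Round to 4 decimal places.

19.7063

Per component, A: μ=5.5, E[X²]=35.5; B: μ=12.6, E[X²]=160.776; C: μ=2.7, E[X²]=9.504.
E[X] = 0.41·5.5 + 0.4·12.6 + 0.19·2.7 = 7.808.
E[X²] = 0.41·35.5 + 0.4·160.776 + 0.19·9.504 = 80.6712.
Var(X) = E[X²] − (E[X])² = 80.6712 − 60.9649 = 19.7063.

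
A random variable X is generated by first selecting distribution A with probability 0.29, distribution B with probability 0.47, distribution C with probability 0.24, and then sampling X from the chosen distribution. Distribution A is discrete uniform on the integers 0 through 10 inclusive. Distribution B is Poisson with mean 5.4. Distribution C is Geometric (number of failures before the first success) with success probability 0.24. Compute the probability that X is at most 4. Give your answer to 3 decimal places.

Conditional on each component, P(X ≤ 4): A: 0.454545; B: 0.373311; C: 0.746447.
By total probability, P(X ≤ 4) = 0.29·0.454545 + 0.47·0.373311 + 0.24·0.746447 = 0.486422.

0.486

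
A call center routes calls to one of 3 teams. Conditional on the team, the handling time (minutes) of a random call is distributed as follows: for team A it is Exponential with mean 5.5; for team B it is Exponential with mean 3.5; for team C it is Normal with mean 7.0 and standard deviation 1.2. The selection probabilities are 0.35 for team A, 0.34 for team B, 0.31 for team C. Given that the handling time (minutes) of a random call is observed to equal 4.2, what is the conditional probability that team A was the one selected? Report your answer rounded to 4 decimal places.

Likelihoods f(4.2 | ·): A: 0.0847216; B: 0.0860555; C: 0.0218516.
Posterior ∝ prior × likelihood. Numerator for A: 0.35·0.0847216 = 0.0296526.
Normalizing constant: 0.35·0.0847216 + 0.34·0.0860555 + 0.31·0.0218516 = 0.0656854.
P(A | observation) = 0.0296526 / 0.0656854 = 0.451433.

0.4514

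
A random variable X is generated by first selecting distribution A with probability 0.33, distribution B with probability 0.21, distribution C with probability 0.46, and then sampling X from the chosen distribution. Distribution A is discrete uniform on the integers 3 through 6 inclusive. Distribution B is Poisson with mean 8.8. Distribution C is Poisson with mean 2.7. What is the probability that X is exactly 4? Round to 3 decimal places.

Conditional on each component, P(X = 4): A: 0.25; B: 0.0376641; C: 0.148816.
By total probability, P(X = 4) = 0.33·0.25 + 0.21·0.0376641 + 0.46·0.148816 = 0.158865.

0.159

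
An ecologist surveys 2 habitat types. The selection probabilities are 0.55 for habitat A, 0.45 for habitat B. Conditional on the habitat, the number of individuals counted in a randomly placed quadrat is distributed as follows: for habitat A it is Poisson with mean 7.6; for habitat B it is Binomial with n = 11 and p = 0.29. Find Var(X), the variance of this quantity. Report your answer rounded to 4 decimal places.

10.0126

Per component, A: μ=7.6, E[X²]=65.36; B: μ=3.19, E[X²]=12.441.
E[X] = 0.55·7.6 + 0.45·3.19 = 5.6155.
E[X²] = 0.55·65.36 + 0.45·12.441 = 41.5465.
Var(X) = E[X²] − (E[X])² = 41.5465 − 31.5338 = 10.0126.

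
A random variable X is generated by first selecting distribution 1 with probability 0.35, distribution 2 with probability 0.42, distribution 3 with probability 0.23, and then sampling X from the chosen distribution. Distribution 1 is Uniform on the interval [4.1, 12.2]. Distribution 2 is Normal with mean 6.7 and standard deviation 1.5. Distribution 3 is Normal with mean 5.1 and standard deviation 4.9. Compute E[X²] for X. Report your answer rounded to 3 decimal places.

56.465

For each component E[X²] = Var + (mean)², giving 1: 71.89; 2: 47.14; 3: 50.02.
Overall E[X²] = 0.35·71.89 + 0.42·47.14 + 0.23·50.02 = 56.4649.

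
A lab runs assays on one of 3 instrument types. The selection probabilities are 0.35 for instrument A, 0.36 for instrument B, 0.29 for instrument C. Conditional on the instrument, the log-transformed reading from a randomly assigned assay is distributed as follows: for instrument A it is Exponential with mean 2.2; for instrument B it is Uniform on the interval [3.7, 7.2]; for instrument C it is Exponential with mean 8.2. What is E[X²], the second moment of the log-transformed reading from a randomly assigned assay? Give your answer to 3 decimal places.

For each component E[X²] = Var + (mean)², giving A: 9.68; B: 30.7233; C: 134.48.
Overall E[X²] = 0.35·9.68 + 0.36·30.7233 + 0.29·134.48 = 53.4476.

53.448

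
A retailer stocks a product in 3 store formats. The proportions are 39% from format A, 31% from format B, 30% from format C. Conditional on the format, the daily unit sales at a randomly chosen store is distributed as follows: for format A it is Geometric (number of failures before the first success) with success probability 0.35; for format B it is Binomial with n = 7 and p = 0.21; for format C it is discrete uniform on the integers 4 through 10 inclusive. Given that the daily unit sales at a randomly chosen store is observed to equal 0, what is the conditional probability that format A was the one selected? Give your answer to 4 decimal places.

0.6963

Likelihoods P(X=0 | ·): A: 0.35; B: 0.192039; C: 0.
Posterior ∝ prior × likelihood. Numerator for A: 0.39·0.35 = 0.1365.
Normalizing constant: 0.39·0.35 + 0.31·0.192039 + 0.3·0 = 0.196032.
P(A | observation) = 0.1365 / 0.196032 = 0.696314.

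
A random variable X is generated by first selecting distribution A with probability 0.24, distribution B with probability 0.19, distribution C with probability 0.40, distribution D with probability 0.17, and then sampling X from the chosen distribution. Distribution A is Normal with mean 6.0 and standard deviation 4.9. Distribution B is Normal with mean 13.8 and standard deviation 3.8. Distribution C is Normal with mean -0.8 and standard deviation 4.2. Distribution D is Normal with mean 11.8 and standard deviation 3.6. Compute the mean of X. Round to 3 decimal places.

5.748

Component means — A: 6; B: 13.8; C: -0.8; D: 11.8.
E[X] = 0.24·6 + 0.19·13.8 + 0.4·-0.8 + 0.17·11.8 = 5.748.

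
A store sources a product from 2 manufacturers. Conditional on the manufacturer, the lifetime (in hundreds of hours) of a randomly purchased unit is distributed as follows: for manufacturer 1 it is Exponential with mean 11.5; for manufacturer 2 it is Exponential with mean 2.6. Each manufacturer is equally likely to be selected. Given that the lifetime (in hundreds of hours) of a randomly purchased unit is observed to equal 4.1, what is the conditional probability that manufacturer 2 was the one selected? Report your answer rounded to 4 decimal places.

0.5662

Likelihoods f(4.1 | ·): 1: 0.0608789; 2: 0.0794653.
Posterior ∝ prior × likelihood. Numerator for 2: 0.5·0.0794653 = 0.0397327.
Normalizing constant: 0.5·0.0608789 + 0.5·0.0794653 = 0.0701721.
P(2 | observation) = 0.0397327 / 0.0701721 = 0.566217.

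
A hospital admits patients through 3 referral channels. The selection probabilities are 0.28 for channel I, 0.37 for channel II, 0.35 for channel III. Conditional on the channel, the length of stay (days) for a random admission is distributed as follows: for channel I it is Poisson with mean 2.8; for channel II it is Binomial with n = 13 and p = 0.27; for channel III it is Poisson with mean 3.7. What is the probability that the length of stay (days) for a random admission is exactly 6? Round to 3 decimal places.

Conditional on each channel, P(X = 6): I: 0.0406997; II: 0.0734446; III: 0.0881025.
By total probability, P(X = 6) = 0.28·0.0406997 + 0.37·0.0734446 + 0.35·0.0881025 = 0.0694063.

0.069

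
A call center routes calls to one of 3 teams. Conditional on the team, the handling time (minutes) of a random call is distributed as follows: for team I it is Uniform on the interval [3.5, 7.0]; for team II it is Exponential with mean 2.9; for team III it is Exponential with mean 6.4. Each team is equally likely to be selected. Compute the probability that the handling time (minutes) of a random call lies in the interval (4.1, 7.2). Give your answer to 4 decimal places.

Conditional on each team, P(4.1 < X < 7.2): I: 0.828571; II: 0.159706; III: 0.202311.
By total probability, P(4.1 < X < 7.2) = 0.333333·0.828571 + 0.333333·0.159706 + 0.333333·0.202311 = 0.396863.

0.3969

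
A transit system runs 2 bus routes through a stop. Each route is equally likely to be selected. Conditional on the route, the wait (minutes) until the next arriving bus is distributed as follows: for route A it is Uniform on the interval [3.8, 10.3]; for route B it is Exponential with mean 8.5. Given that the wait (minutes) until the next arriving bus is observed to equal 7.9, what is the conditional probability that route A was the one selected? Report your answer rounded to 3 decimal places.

0.768

Likelihoods f(7.9 | ·): A: 0.153846; B: 0.0464454.
Posterior ∝ prior × likelihood. Numerator for A: 0.5·0.153846 = 0.0769231.
Normalizing constant: 0.5·0.153846 + 0.5·0.0464454 = 0.100146.
P(A | observation) = 0.0769231 / 0.100146 = 0.768111.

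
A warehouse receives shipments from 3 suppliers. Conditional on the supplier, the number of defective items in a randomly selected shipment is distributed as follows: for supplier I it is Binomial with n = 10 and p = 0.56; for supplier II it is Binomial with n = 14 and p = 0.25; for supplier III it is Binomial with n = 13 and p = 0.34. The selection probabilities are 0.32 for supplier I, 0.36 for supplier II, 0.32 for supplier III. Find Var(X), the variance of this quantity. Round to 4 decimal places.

3.4151

Per component, I: μ=5.6, E[X²]=33.824; II: μ=3.5, E[X²]=14.875; III: μ=4.42, E[X²]=22.4536.
E[X] = 0.32·5.6 + 0.36·3.5 + 0.32·4.42 = 4.4664.
E[X²] = 0.32·33.824 + 0.36·14.875 + 0.32·22.4536 = 23.3638.
Var(X) = E[X²] − (E[X])² = 23.3638 − 19.9487 = 3.4151.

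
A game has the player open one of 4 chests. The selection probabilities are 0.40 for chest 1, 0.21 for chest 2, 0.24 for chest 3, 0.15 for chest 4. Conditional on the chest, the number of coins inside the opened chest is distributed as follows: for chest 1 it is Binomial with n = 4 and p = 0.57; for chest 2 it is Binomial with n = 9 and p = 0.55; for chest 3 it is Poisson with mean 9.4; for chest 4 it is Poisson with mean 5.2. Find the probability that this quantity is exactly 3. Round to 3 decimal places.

0.174

Conditional on each chest, P(X = 3): 1: 0.318532; 2: 0.116049; 3: 0.0114515; 4: 0.129279.
By total probability, P(X = 3) = 0.4·0.318532 + 0.21·0.116049 + 0.24·0.0114515 + 0.15·0.129279 = 0.173923.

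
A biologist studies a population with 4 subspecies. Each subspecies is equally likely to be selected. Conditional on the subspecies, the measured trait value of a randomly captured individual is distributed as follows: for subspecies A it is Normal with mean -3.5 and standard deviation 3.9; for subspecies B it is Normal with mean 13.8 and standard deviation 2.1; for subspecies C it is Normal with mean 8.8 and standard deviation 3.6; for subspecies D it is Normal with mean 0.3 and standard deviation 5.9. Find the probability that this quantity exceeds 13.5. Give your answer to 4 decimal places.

Conditional on each subspecies, P(X > 13.5): A: 6.53367e-06; B: 0.556798; C: 0.0958519; D: 0.0126338.
By total probability, P(X > 13.5) = 0.25·6.53367e-06 + 0.25·0.556798 + 0.25·0.0958519 + 0.25·0.0126338 = 0.166323.

0.1663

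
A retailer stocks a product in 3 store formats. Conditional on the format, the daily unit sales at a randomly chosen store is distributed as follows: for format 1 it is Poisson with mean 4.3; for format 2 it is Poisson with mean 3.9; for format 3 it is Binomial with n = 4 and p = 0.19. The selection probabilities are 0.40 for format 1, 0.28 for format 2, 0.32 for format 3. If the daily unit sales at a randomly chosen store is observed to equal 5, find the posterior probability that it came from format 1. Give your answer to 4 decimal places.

Likelihoods P(X=5 | ·): 1: 0.166224; 2: 0.152193; 3: 0.
Posterior ∝ prior × likelihood. Numerator for 1: 0.4·0.166224 = 0.0664898.
Normalizing constant: 0.4·0.166224 + 0.28·0.152193 + 0.32·0 = 0.109104.
P(1 | observation) = 0.0664898 / 0.109104 = 0.609418.

0.6094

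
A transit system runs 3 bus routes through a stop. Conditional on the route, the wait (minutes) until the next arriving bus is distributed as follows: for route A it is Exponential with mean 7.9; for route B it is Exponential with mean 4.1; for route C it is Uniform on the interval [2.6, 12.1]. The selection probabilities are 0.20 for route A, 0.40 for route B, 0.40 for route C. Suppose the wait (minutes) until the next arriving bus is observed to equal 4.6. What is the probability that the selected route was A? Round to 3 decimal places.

0.161

Likelihoods f(4.6 | ·): A: 0.0707119; B: 0.0794253; C: 0.105263.
Posterior ∝ prior × likelihood. Numerator for A: 0.2·0.0707119 = 0.0141424.
Normalizing constant: 0.2·0.0707119 + 0.4·0.0794253 + 0.4·0.105263 = 0.0880178.
P(A | observation) = 0.0141424 / 0.0880178 = 0.160676.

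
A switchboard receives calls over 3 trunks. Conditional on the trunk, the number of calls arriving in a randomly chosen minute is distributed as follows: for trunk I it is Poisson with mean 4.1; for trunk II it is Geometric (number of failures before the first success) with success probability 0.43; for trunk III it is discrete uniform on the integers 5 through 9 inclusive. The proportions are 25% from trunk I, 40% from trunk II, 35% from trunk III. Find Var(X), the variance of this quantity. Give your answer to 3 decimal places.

8.972

Per component, I: μ=4.1, E[X²]=20.91; II: μ=1.32558, E[X²]=4.83991; III: μ=7, E[X²]=51.
E[X] = 0.25·4.1 + 0.4·1.32558 + 0.35·7 = 4.00523.
E[X²] = 0.25·20.91 + 0.4·4.83991 + 0.35·51 = 25.0135.
Var(X) = E[X²] − (E[X])² = 25.0135 − 16.0419 = 8.97158.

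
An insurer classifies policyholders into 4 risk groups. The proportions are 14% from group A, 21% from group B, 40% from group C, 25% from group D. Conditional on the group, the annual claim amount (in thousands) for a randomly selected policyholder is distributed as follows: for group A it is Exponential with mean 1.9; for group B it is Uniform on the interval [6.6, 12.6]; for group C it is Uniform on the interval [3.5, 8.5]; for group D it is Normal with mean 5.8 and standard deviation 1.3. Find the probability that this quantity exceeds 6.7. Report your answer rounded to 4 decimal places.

Conditional on each group, P(X > 6.7): A: 0.0294131; B: 0.983333; C: 0.36; D: 0.244372.
By total probability, P(X > 6.7) = 0.14·0.0294131 + 0.21·0.983333 + 0.4·0.36 + 0.25·0.244372 = 0.415711.

0.4157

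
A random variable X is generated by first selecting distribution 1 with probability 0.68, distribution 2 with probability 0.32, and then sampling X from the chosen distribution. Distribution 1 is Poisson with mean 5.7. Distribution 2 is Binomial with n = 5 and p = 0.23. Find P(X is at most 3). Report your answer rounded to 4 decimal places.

0.4388

Conditional on each component, P(X ≤ 3): 1: 0.180048; 2: 0.988582.
By total probability, P(X ≤ 3) = 0.68·0.180048 + 0.32·0.988582 = 0.438779.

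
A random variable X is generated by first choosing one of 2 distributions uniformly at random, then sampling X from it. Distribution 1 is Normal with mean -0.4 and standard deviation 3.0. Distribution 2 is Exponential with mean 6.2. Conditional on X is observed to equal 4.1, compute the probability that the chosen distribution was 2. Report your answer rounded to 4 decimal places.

Likelihoods f(4.1 | ·): 1: 0.0431725; 2: 0.0832556.
Posterior ∝ prior × likelihood. Numerator for 2: 0.5·0.0832556 = 0.0416278.
Normalizing constant: 0.5·0.0431725 + 0.5·0.0832556 = 0.0632141.
P(2 | observation) = 0.0416278 / 0.0632141 = 0.658521.

0.6585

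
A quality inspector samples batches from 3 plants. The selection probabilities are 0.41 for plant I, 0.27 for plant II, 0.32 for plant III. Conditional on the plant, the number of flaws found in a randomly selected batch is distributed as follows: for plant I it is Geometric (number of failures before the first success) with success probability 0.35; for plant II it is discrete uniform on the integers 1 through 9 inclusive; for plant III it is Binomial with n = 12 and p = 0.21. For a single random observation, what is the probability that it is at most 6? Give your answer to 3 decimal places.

Conditional on each plant, P(X ≤ 6): I: 0.950978; II: 0.666667; III: 0.994788.
By total probability, P(X ≤ 6) = 0.41·0.950978 + 0.27·0.666667 + 0.32·0.994788 = 0.888233.

0.888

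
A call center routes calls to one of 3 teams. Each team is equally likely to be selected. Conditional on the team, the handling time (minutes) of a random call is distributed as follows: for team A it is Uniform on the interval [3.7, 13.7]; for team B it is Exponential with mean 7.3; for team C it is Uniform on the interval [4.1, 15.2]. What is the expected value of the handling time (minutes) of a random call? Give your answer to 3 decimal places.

8.550

Component means — A: 8.7; B: 7.3; C: 9.65.
E[X] = 0.333333·8.7 + 0.333333·7.3 + 0.333333·9.65 = 8.55.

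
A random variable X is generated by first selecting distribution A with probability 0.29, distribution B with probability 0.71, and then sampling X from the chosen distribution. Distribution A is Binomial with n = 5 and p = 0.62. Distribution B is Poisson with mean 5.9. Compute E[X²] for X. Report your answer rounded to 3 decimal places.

32.033

For each component E[X²] = Var + (mean)², giving A: 10.788; B: 40.71.
Overall E[X²] = 0.29·10.788 + 0.71·40.71 = 32.0326.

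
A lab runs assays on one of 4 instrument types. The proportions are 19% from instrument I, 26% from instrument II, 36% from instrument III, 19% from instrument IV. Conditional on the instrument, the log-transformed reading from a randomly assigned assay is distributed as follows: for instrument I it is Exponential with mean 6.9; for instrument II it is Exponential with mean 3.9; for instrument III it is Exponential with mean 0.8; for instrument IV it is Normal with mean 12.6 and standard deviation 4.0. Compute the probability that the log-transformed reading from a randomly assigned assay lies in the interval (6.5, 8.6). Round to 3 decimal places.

Conditional on each instrument, P(6.5 < X < 8.6): I: 0.102291; II: 0.0786392; III: 0.000274599; IV: 0.0950257.
By total probability, P(6.5 < X < 8.6) = 0.19·0.102291 + 0.26·0.0786392 + 0.36·0.000274599 + 0.19·0.0950257 = 0.0580353.

0.058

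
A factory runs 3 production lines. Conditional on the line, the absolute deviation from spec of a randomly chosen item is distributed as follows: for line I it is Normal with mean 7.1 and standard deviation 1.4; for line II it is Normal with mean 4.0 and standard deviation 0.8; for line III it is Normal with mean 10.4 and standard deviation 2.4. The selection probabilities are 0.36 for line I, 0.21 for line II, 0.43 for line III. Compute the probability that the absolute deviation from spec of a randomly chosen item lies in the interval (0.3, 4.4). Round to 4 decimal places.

0.1576

Conditional on each line, P(0.3 < X < 4.4): I: 0.0268914; II: 0.691461; III: 0.0061968.
By total probability, P(0.3 < X < 4.4) = 0.36·0.0268914 + 0.21·0.691461 + 0.43·0.0061968 = 0.157552.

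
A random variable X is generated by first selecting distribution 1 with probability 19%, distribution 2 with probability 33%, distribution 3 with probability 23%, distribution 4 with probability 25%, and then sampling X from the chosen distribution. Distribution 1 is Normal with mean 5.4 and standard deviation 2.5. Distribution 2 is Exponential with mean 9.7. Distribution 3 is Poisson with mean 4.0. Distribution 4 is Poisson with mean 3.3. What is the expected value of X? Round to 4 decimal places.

Component means — 1: 5.4; 2: 9.7; 3: 4; 4: 3.3.
E[X] = 0.19·5.4 + 0.33·9.7 + 0.23·4 + 0.25·3.3 = 5.972.

5.9720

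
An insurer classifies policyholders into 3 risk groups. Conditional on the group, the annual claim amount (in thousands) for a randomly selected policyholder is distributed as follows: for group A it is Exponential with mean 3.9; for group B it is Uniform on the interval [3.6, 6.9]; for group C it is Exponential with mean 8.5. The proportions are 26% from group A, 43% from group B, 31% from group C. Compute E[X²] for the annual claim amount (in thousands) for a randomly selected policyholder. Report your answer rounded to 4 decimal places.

64.9463

For each component E[X²] = Var + (mean)², giving A: 30.42; B: 28.47; C: 144.5.
Overall E[X²] = 0.26·30.42 + 0.43·28.47 + 0.31·144.5 = 64.9463.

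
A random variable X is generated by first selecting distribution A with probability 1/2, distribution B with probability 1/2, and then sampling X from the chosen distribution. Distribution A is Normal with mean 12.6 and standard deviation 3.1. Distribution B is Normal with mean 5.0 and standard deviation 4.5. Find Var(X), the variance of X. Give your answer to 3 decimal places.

Per component, A: μ=12.6, E[X²]=168.37; B: μ=5, E[X²]=45.25.
E[X] = 0.5·12.6 + 0.5·5 = 8.8.
E[X²] = 0.5·168.37 + 0.5·45.25 = 106.81.
Var(X) = E[X²] − (E[X])² = 106.81 − 77.44 = 29.37.

29.370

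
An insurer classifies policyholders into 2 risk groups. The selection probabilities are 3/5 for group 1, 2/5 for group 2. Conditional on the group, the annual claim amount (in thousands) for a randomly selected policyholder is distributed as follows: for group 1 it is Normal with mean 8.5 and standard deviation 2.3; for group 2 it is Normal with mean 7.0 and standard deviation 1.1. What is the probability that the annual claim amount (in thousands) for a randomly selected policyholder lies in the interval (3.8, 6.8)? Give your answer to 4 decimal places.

Conditional on each group, P(3.8 < X < 6.8): 1: 0.209411; 2: 0.42605.
By total probability, P(3.8 < X < 6.8) = 0.6·0.209411 + 0.4·0.42605 = 0.296067.

0.2961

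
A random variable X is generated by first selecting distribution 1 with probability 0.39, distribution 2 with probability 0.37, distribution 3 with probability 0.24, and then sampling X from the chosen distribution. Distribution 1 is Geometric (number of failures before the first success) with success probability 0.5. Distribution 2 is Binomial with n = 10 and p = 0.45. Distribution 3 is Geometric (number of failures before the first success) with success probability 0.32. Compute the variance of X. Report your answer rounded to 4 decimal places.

5.6765

Per component, 1: μ=1, E[X²]=3; 2: μ=4.5, E[X²]=22.725; 3: μ=2.125, E[X²]=11.1562.
E[X] = 0.39·1 + 0.37·4.5 + 0.24·2.125 = 2.565.
E[X²] = 0.39·3 + 0.37·22.725 + 0.24·11.1562 = 12.2557.
Var(X) = E[X²] − (E[X])² = 12.2557 − 6.57923 = 5.67652.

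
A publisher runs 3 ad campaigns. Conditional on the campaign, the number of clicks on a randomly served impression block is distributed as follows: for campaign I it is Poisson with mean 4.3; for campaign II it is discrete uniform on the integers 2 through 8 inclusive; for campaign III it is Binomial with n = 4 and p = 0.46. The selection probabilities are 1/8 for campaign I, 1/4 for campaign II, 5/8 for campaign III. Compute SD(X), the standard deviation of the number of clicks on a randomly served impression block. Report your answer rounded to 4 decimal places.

2.0511

Per component, I: μ=4.3, E[X²]=22.79; II: μ=5, E[X²]=29; III: μ=1.84, E[X²]=4.3792.
E[X] = 0.125·4.3 + 0.25·5 + 0.625·1.84 = 2.9375.
E[X²] = 0.125·22.79 + 0.25·29 + 0.625·4.3792 = 12.8358.
Var(X) = E[X²] − (E[X])² = 12.8358 − 8.62891 = 4.20684.
SD(X) = √4.20684 = 2.05106.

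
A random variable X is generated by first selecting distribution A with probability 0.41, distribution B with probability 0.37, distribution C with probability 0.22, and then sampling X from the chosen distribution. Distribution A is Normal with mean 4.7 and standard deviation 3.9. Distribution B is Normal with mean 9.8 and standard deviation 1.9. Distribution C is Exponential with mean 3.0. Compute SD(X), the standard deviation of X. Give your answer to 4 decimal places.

Per component, A: μ=4.7, E[X²]=37.3; B: μ=9.8, E[X²]=99.65; C: μ=3, E[X²]=18.
E[X] = 0.41·4.7 + 0.37·9.8 + 0.22·3 = 6.213.
E[X²] = 0.41·37.3 + 0.37·99.65 + 0.22·18 = 56.1235.
Var(X) = E[X²] − (E[X])² = 56.1235 − 38.6014 = 17.5221.
SD(X) = √17.5221 = 4.18594.

4.1859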